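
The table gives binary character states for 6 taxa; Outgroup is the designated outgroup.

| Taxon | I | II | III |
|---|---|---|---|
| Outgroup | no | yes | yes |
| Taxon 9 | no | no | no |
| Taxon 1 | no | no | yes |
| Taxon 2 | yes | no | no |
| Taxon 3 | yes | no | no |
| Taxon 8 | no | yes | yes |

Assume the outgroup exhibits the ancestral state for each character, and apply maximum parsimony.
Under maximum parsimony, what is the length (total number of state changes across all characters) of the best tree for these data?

Character polarity is set by the outgroup: the derived state is whichever differs from the outgroup's state, so for II, III the derived state is 'no', and for the remaining characters it is 'yes'.
Only Taxon 2 and Taxon 3 show the derived state 'yes' for I, supporting them as a clade.
Only Taxon 1, Taxon 2, Taxon 3, and Taxon 9 show the derived state 'no' for II, supporting them as a clade.
III (derived state 'no') is shared by Taxon 2, Taxon 3, and Taxon 9 — a synapomorphy uniting that clade.
Most parsimonious ingroup topology: (((Taxon 9,(Taxon 2,Taxon 3)),Taxon 1),Taxon 8).
Changes per character on this tree: I: 1; II: 1; III: 1.
Total = 3.

3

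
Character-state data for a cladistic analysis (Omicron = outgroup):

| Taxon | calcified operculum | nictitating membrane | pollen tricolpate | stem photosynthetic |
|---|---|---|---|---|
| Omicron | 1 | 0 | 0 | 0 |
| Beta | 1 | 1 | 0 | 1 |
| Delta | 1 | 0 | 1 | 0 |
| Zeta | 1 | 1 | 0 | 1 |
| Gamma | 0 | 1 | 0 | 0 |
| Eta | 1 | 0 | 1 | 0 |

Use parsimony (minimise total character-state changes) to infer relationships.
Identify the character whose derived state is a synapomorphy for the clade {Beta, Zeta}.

stem photosynthetic

Character polarity is set by the outgroup: the derived state is whichever differs from the outgroup's state, so for calcified operculum the derived state is '0', and for the remaining characters it is '1'.
calcified operculum: derived state '0' in Gamma only — an autapomorphy, so it tells us nothing about relationships among taxa.
nictitating membrane (derived state '1') is shared by Beta, Gamma, and Zeta — a synapomorphy uniting that clade.
pollen tricolpate (derived state '1') is shared by Delta and Eta — a synapomorphy uniting that clade.
stem photosynthetic (derived state '1') is shared by Beta and Zeta — a synapomorphy uniting that clade.
Most parsimonious ingroup topology: (((Beta,Zeta),Gamma),(Delta,Eta)).
The clade {Beta, Zeta} is supported by stem photosynthetic: its derived state '1' occurs in exactly those taxa and in no other taxon (including the outgroup).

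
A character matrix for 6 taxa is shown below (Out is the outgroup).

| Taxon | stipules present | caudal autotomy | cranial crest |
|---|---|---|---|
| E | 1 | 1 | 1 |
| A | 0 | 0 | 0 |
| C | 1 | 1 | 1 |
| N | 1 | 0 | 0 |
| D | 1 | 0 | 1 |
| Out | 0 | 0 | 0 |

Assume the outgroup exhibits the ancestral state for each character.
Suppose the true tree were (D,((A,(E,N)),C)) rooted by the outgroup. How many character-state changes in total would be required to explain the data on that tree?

7

Map each character onto (D,((A,(E,N)),C)) (rooted by Out) and count the minimum state changes it requires (Fitch parsimony):
stipules present: 2; caudal autotomy: 2; cranial crest: 3.
Total tree length = 7.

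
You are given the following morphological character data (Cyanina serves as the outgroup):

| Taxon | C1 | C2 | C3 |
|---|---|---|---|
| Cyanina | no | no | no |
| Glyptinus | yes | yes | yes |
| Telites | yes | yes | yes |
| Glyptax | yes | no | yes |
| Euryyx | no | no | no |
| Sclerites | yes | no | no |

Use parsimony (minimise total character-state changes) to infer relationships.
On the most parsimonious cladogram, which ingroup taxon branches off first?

Euryyx

The outgroup has state 'no' for every character, so 'yes' is the derived state throughout.
Only Glyptax, Glyptinus, Sclerites, and Telites show the derived state 'yes' for C1, supporting them as a clade.
C2: derived state 'yes' in Glyptinus and Telites only — synapomorphy for {Glyptinus, Telites}.
C3: derived state 'yes' in Glyptax, Glyptinus, and Telites only — synapomorphy for {Glyptax, Glyptinus, Telites}.
Most parsimonious ingroup topology: ((((Glyptinus,Telites),Glyptax),Sclerites),Euryyx).
Euryyx is sister to the clade containing all other ingroup taxa, so it is the earliest-diverging (most basal) ingroup lineage.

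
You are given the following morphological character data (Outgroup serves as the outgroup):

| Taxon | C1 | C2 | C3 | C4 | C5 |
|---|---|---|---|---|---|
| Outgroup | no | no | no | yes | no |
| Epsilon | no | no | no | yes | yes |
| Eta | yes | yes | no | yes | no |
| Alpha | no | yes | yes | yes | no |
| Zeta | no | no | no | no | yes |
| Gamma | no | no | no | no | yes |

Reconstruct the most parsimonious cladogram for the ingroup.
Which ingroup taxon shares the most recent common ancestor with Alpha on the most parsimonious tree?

Character polarity is set by the outgroup: the derived state is whichever differs from the outgroup's state, so for C4 the derived state is 'no', and for the remaining characters it is 'yes'.
C1: derived state 'yes' in Eta only — an autapomorphy, so it tells us nothing about relationships among taxa.
C2: derived state 'yes' in Alpha and Eta only — synapomorphy for {Alpha, Eta}.
C3 (derived state 'yes') is unique to Alpha (autapomorphy; uninformative for grouping).
C4: derived state 'no' in Gamma and Zeta only — synapomorphy for {Gamma, Zeta}.
Only Epsilon, Gamma, and Zeta show the derived state 'yes' for C5, supporting them as a clade.
Most parsimonious ingroup topology: ((Epsilon,(Zeta,Gamma)),(Eta,Alpha)).
Alpha and Eta form a cherry on this tree, so they are sister taxa.

Eta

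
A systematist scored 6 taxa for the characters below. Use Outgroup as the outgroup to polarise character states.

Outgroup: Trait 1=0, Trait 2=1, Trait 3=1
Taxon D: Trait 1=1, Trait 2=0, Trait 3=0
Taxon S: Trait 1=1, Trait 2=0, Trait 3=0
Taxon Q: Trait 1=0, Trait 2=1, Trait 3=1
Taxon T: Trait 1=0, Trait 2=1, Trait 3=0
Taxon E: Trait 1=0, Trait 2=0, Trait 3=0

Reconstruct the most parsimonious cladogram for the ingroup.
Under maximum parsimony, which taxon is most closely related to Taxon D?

Taxon S

Character polarity is set by the outgroup: the derived state is whichever differs from the outgroup's state, so for Trait 2, Trait 3 the derived state is '0', and for the remaining characters it is '1'.
Only Taxon D and Taxon S show the derived state '1' for Trait 1, supporting them as a clade.
Trait 2: derived state '0' in Taxon D, Taxon E, and Taxon S only — synapomorphy for {Taxon D, Taxon E, Taxon S}.
Trait 3: derived state '0' in Taxon D, Taxon E, Taxon S, and Taxon T only — synapomorphy for {Taxon D, Taxon E, Taxon S, Taxon T}.
Most parsimonious ingroup topology: ((((Taxon D,Taxon S),Taxon E),Taxon T),Taxon Q).
Taxon D and Taxon S form a cherry on this tree, so they are sister taxa.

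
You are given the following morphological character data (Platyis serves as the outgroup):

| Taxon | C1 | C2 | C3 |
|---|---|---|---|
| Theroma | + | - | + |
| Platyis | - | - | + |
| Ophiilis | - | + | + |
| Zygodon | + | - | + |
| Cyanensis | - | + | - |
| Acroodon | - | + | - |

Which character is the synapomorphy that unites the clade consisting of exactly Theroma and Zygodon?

C1

Character polarity is set by the outgroup: the derived state is whichever differs from the outgroup's state, so for C3 the derived state is '-', and for the remaining characters it is '+'.
C1 (derived state '+') is shared by Theroma and Zygodon — a synapomorphy uniting that clade.
Only Acroodon, Cyanensis, and Ophiilis show the derived state '+' for C2, supporting them as a clade.
Only Acroodon and Cyanensis show the derived state '-' for C3, supporting them as a clade.
Most parsimonious ingroup topology: ((Zygodon,Theroma),((Cyanensis,Acroodon),Ophiilis)).
The clade {Theroma, Zygodon} is supported by C1: its derived state '+' occurs in exactly those taxa and in no other taxon (including the outgroup).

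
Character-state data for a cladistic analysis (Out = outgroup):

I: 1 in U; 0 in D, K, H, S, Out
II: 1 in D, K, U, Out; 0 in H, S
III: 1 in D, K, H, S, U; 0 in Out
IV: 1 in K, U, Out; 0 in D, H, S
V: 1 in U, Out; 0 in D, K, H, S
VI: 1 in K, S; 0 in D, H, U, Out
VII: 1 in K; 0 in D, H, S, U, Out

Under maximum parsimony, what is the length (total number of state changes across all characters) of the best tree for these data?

Character polarity is set by the outgroup: the derived state is whichever differs from the outgroup's state, so for II, IV, V the derived state is '0', and for the remaining characters it is '1'.
I: derived state '1' in U only — an autapomorphy, so it tells us nothing about relationships among taxa.
II (derived state '0') is shared by H and S — a synapomorphy uniting that clade.
All ingroup taxa share the derived state '1' for III; it defines the ingroup but does not resolve relationships within it.
IV: derived state '0' in D, H, and S only — synapomorphy for {D, H, S}.
V: derived state '0' in D, H, K, and S only — synapomorphy for {D, H, K, S}.
VI groups K and S, which is incompatible with the clades supported by the remaining characters; treating it as convergent (homoplasy) costs fewer steps than any alternative tree.
VII (derived state '1') is unique to K (autapomorphy; uninformative for grouping).
Most parsimonious ingroup topology: ((((S,H),D),K),U).
Changes per character on this tree: I: 1; II: 1; III: 1; IV: 1; V: 1; VI: 2; VII: 1.
Total = 8.

8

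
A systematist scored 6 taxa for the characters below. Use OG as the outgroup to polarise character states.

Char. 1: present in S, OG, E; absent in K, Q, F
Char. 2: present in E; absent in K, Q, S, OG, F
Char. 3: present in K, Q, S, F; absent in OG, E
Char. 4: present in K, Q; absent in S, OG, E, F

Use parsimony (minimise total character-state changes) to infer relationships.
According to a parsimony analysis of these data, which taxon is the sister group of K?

Q

Character polarity is set by the outgroup: the derived state is whichever differs from the outgroup's state, so for Char. 1 the derived state is 'absent', and for the remaining characters it is 'present'.
Char. 1 (derived state 'absent') is shared by F, K, and Q — a synapomorphy uniting that clade.
Char. 2: derived state 'present' in E only — an autapomorphy, so it tells us nothing about relationships among taxa.
Char. 3 (derived state 'present') is shared by F, K, Q, and S — a synapomorphy uniting that clade.
Char. 4 (derived state 'present') is shared by K and Q — a synapomorphy uniting that clade.
Most parsimonious ingroup topology: ((((K,Q),F),S),E).
K and Q form a cherry on this tree, so they are sister taxa.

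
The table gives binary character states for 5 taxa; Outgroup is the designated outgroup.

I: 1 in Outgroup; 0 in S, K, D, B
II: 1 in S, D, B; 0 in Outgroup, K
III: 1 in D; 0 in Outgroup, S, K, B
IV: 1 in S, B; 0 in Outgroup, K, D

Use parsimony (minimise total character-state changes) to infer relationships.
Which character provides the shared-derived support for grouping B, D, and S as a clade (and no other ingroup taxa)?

Character polarity is set by the outgroup: the derived state is whichever differs from the outgroup's state, so for I the derived state is '0', and for the remaining characters it is '1'.
All ingroup taxa share the derived state '0' for I; it defines the ingroup but does not resolve relationships within it.
II (derived state '1') is shared by B, D, and S — a synapomorphy uniting that clade.
III: derived state '1' in D only — an autapomorphy, so it tells us nothing about relationships among taxa.
IV (derived state '1') is shared by B and S — a synapomorphy uniting that clade.
Most parsimonious ingroup topology: (K,((S,B),D)).
The clade {B, D, S} is supported by II: its derived state '1' occurs in exactly those taxa and in no other taxon (including the outgroup).

II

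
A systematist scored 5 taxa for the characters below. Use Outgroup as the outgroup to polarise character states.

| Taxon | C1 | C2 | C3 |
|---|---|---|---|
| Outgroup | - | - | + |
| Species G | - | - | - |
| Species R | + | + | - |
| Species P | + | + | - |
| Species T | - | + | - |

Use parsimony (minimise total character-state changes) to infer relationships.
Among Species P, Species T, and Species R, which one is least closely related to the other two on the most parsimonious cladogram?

Species T

Character polarity is set by the outgroup: the derived state is whichever differs from the outgroup's state, so for C3 the derived state is '-', and for the remaining characters it is '+'.
C1: derived state '+' in Species P and Species R only — synapomorphy for {Species P, Species R}.
C2: derived state '+' in Species P, Species R, and Species T only — synapomorphy for {Species P, Species R, Species T}.
All ingroup taxa share the derived state '-' for C3; it defines the ingroup but does not resolve relationships within it.
Most parsimonious ingroup topology: (Species G,((Species R,Species P),Species T)).
Species R and Species P share a more recent common ancestor with each other than either does with Species T, so Species T is the least closely related of the three.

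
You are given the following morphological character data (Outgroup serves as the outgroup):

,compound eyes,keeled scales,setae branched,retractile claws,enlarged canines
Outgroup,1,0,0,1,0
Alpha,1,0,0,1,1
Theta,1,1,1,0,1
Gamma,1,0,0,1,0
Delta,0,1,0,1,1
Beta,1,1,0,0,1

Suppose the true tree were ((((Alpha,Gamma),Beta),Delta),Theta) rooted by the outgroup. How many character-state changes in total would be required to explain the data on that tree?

8

Map each character onto ((((Alpha,Gamma),Beta),Delta),Theta) (rooted by Outgroup) and count the minimum state changes it requires (Fitch parsimony):
compound eyes: 1; keeled scales: 2; setae branched: 1; retractile claws: 2; enlarged canines: 2.
Total tree length = 8.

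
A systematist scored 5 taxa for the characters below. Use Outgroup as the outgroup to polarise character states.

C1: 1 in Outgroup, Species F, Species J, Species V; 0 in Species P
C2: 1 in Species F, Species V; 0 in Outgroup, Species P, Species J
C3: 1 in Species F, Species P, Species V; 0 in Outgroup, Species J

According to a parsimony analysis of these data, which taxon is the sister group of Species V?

Species F

Character polarity is set by the outgroup: the derived state is whichever differs from the outgroup's state, so for C1 the derived state is '0', and for the remaining characters it is '1'.
C1 (derived state '0') is unique to Species P (autapomorphy; uninformative for grouping).
C2 (derived state '1') is shared by Species F and Species V — a synapomorphy uniting that clade.
C3: derived state '1' in Species F, Species P, and Species V only — synapomorphy for {Species F, Species P, Species V}.
Most parsimonious ingroup topology: (((Species F,Species V),Species P),Species J).
Species V and Species F form a cherry on this tree, so they are sister taxa.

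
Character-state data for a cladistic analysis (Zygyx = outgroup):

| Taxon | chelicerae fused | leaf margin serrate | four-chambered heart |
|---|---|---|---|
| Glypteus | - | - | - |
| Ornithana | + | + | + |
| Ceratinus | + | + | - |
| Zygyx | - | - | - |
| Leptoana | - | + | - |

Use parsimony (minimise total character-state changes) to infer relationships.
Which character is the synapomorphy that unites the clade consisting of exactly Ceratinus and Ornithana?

chelicerae fused

The outgroup has state '-' for every character, so '+' is the derived state throughout.
chelicerae fused: derived state '+' in Ceratinus and Ornithana only — synapomorphy for {Ceratinus, Ornithana}.
leaf margin serrate (derived state '+') is shared by Ceratinus, Leptoana, and Ornithana — a synapomorphy uniting that clade.
four-chambered heart: derived state '+' in Ornithana only — an autapomorphy, so it tells us nothing about relationships among taxa.
Most parsimonious ingroup topology: (Glypteus,((Ornithana,Ceratinus),Leptoana)).
The clade {Ceratinus, Ornithana} is supported by chelicerae fused: its derived state '+' occurs in exactly those taxa and in no other taxon (including the outgroup).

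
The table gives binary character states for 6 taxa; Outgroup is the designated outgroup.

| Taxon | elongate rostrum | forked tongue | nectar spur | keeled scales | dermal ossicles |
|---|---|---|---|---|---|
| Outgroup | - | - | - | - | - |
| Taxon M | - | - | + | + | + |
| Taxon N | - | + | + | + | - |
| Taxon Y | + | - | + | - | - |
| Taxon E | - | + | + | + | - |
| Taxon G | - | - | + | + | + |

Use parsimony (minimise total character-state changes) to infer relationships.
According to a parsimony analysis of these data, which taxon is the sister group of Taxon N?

The outgroup has state '-' for every character, so '+' is the derived state throughout.
elongate rostrum: derived state '+' in Taxon Y only — an autapomorphy, so it tells us nothing about relationships among taxa.
Only Taxon E and Taxon N show the derived state '+' for forked tongue, supporting them as a clade.
All ingroup taxa share the derived state '+' for nectar spur; it defines the ingroup but does not resolve relationships within it.
Only Taxon E, Taxon G, Taxon M, and Taxon N show the derived state '+' for keeled scales, supporting them as a clade.
dermal ossicles (derived state '+') is shared by Taxon G and Taxon M — a synapomorphy uniting that clade.
Most parsimonious ingroup topology: (((Taxon M,Taxon G),(Taxon N,Taxon E)),Taxon Y).
Taxon N and Taxon E form a cherry on this tree, so they are sister taxa.

Taxon E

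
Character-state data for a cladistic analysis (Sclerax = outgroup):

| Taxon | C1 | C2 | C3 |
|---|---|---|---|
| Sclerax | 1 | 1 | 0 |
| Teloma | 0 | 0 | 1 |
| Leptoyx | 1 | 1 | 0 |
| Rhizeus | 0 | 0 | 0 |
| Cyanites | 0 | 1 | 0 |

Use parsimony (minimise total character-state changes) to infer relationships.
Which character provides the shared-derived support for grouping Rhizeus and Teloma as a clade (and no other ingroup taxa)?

Character polarity is set by the outgroup: the derived state is whichever differs from the outgroup's state, so for C1, C2 the derived state is '0', and for the remaining characters it is '1'.
Only Cyanites, Rhizeus, and Teloma show the derived state '0' for C1, supporting them as a clade.
C2 (derived state '0') is shared by Rhizeus and Teloma — a synapomorphy uniting that clade.
C3: derived state '1' in Teloma only — an autapomorphy, so it tells us nothing about relationships among taxa.
Most parsimonious ingroup topology: (((Teloma,Rhizeus),Cyanites),Leptoyx).
The clade {Rhizeus, Teloma} is supported by C2: its derived state '0' occurs in exactly those taxa and in no other taxon (including the outgroup).

C2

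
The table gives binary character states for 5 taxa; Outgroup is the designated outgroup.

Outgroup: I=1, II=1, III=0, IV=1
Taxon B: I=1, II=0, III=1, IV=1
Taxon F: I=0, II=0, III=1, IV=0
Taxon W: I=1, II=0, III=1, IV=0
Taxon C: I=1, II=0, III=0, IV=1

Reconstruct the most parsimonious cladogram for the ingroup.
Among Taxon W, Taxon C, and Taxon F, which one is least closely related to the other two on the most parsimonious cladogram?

Taxon C

Character polarity is set by the outgroup: the derived state is whichever differs from the outgroup's state, so for I, II, IV the derived state is '0', and for the remaining characters it is '1'.
I: derived state '0' in Taxon F only — an autapomorphy, so it tells us nothing about relationships among taxa.
II (derived state '0') is shared by all ingroup taxa — unites the whole ingroup.
Only Taxon B, Taxon F, and Taxon W show the derived state '1' for III, supporting them as a clade.
IV (derived state '0') is shared by Taxon F and Taxon W — a synapomorphy uniting that clade.
Most parsimonious ingroup topology: ((Taxon B,(Taxon F,Taxon W)),Taxon C).
Taxon W and Taxon F share a more recent common ancestor with each other than either does with Taxon C, so Taxon C is the least closely related of the three.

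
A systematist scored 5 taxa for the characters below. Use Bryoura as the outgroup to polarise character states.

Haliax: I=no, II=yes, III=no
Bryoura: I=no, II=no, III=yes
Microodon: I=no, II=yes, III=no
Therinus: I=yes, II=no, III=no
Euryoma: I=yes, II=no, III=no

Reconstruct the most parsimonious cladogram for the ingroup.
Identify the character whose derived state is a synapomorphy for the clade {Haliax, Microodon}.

II

Character polarity is set by the outgroup: the derived state is whichever differs from the outgroup's state, so for III the derived state is 'no', and for the remaining characters it is 'yes'.
I: derived state 'yes' in Euryoma and Therinus only — synapomorphy for {Euryoma, Therinus}.
Only Haliax and Microodon show the derived state 'yes' for II, supporting them as a clade.
III (derived state 'no') is shared by all ingroup taxa — unites the whole ingroup.
Most parsimonious ingroup topology: ((Therinus,Euryoma),(Microodon,Haliax)).
The clade {Haliax, Microodon} is supported by II: its derived state 'yes' occurs in exactly those taxa and in no other taxon (including the outgroup).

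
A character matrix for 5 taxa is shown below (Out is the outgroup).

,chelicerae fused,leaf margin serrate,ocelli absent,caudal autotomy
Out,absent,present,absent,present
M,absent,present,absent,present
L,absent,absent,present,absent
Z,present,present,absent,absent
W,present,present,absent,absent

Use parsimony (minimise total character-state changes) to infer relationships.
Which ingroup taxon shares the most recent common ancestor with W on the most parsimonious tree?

Character polarity is set by the outgroup: the derived state is whichever differs from the outgroup's state, so for leaf margin serrate, caudal autotomy the derived state is 'absent', and for the remaining characters it is 'present'.
chelicerae fused: derived state 'present' in W and Z only — synapomorphy for {W, Z}.
leaf margin serrate (derived state 'absent') is unique to L (autapomorphy; uninformative for grouping).
ocelli absent: derived state 'present' in L only — an autapomorphy, so it tells us nothing about relationships among taxa.
Only L, W, and Z show the derived state 'absent' for caudal autotomy, supporting them as a clade.
Most parsimonious ingroup topology: (M,(L,(Z,W))).
W and Z form a cherry on this tree, so they are sister taxa.

Z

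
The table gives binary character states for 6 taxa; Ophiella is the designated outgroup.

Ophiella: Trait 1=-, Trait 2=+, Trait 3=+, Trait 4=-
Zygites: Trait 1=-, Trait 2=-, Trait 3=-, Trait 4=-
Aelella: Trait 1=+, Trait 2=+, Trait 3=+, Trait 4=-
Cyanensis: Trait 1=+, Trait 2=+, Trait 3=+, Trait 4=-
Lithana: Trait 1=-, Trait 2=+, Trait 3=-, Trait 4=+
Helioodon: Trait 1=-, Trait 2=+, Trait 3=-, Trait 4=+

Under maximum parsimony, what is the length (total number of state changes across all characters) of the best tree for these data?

Character polarity is set by the outgroup: the derived state is whichever differs from the outgroup's state, so for Trait 2, Trait 3 the derived state is '-', and for the remaining characters it is '+'.
Only Aelella and Cyanensis show the derived state '+' for Trait 1, supporting them as a clade.
Trait 2 (derived state '-') is unique to Zygites (autapomorphy; uninformative for grouping).
Trait 3 (derived state '-') is shared by Helioodon, Lithana, and Zygites — a synapomorphy uniting that clade.
Trait 4 (derived state '+') is shared by Helioodon and Lithana — a synapomorphy uniting that clade.
Most parsimonious ingroup topology: ((Zygites,(Lithana,Helioodon)),(Aelella,Cyanensis)).
Changes per character on this tree: Trait 1: 1; Trait 2: 1; Trait 3: 1; Trait 4: 1.
Total = 4.

4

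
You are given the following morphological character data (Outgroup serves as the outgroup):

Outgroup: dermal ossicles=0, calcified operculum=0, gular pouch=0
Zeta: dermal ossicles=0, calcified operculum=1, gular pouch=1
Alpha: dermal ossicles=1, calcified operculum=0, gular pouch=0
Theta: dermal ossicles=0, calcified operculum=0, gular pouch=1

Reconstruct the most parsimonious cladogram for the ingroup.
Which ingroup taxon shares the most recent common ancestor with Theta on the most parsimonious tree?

Zeta

The outgroup has state '0' for every character, so '1' is the derived state throughout.
dermal ossicles (derived state '1') is unique to Alpha (autapomorphy; uninformative for grouping).
calcified operculum (derived state '1') is unique to Zeta (autapomorphy; uninformative for grouping).
Only Theta and Zeta show the derived state '1' for gular pouch, supporting them as a clade.
Most parsimonious ingroup topology: ((Zeta,Theta),Alpha).
Theta and Zeta form a cherry on this tree, so they are sister taxa.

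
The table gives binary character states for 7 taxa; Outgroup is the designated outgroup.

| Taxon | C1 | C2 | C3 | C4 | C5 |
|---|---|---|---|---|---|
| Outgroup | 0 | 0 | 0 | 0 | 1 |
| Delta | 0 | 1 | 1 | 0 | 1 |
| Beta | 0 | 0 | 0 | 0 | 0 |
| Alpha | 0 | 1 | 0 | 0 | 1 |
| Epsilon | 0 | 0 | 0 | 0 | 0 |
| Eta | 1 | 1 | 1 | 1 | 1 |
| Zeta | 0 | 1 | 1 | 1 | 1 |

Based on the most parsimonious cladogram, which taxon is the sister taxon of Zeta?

Eta

Character polarity is set by the outgroup: the derived state is whichever differs from the outgroup's state, so for C5 the derived state is '0', and for the remaining characters it is '1'.
C1: derived state '1' in Eta only — an autapomorphy, so it tells us nothing about relationships among taxa.
Only Alpha, Delta, Eta, and Zeta show the derived state '1' for C2, supporting them as a clade.
C3: derived state '1' in Delta, Eta, and Zeta only — synapomorphy for {Delta, Eta, Zeta}.
C4: derived state '1' in Eta and Zeta only — synapomorphy for {Eta, Zeta}.
C5: derived state '0' in Beta and Epsilon only — synapomorphy for {Beta, Epsilon}.
Most parsimonious ingroup topology: (((Delta,(Eta,Zeta)),Alpha),(Beta,Epsilon)).
Zeta and Eta form a cherry on this tree, so they are sister taxa.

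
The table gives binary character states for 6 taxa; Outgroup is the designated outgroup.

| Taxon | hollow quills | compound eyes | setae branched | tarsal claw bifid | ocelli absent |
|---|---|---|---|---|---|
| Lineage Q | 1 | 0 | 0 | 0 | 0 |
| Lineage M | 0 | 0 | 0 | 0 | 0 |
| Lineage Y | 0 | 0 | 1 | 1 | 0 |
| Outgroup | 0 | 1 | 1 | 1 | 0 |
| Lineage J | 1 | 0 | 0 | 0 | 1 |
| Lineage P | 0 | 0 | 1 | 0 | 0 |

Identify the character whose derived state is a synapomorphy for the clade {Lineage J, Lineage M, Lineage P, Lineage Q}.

tarsal claw bifid

Character polarity is set by the outgroup: the derived state is whichever differs from the outgroup's state, so for compound eyes, setae branched, tarsal claw bifid the derived state is '0', and for the remaining characters it is '1'.
hollow quills (derived state '1') is shared by Lineage J and Lineage Q — a synapomorphy uniting that clade.
All ingroup taxa share the derived state '0' for compound eyes; it defines the ingroup but does not resolve relationships within it.
setae branched (derived state '0') is shared by Lineage J, Lineage M, and Lineage Q — a synapomorphy uniting that clade.
tarsal claw bifid (derived state '0') is shared by Lineage J, Lineage M, Lineage P, and Lineage Q — a synapomorphy uniting that clade.
ocelli absent (derived state '1') is unique to Lineage J (autapomorphy; uninformative for grouping).
Most parsimonious ingroup topology: ((((Lineage Q,Lineage J),Lineage M),Lineage P),Lineage Y).
The clade {Lineage J, Lineage M, Lineage P, Lineage Q} is supported by tarsal claw bifid: its derived state '0' occurs in exactly those taxa and in no other taxon (including the outgroup).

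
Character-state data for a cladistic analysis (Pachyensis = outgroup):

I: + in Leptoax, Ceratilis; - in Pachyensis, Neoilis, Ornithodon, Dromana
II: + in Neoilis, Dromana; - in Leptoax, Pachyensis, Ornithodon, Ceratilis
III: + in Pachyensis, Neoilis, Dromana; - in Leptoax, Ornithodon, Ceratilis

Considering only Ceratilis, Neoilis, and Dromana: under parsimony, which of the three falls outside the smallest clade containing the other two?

Character polarity is set by the outgroup: the derived state is whichever differs from the outgroup's state, so for III the derived state is '-', and for the remaining characters it is '+'.
I (derived state '+') is shared by Ceratilis and Leptoax — a synapomorphy uniting that clade.
Only Dromana and Neoilis show the derived state '+' for II, supporting them as a clade.
Only Ceratilis, Leptoax, and Ornithodon show the derived state '-' for III, supporting them as a clade.
Most parsimonious ingroup topology: ((Ornithodon,(Ceratilis,Leptoax)),(Neoilis,Dromana)).
Dromana and Neoilis share a more recent common ancestor with each other than either does with Ceratilis, so Ceratilis is the least closely related of the three.

Ceratilis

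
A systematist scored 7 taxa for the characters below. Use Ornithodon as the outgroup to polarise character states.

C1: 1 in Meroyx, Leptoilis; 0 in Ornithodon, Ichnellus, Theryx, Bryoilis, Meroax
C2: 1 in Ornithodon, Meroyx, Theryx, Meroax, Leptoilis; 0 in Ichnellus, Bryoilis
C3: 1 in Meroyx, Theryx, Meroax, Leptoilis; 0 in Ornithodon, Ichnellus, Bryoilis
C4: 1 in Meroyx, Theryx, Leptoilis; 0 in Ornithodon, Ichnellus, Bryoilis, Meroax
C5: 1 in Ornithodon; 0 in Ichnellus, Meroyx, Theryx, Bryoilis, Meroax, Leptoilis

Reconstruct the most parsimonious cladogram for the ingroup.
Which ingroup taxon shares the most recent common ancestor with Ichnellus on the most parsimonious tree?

Bryoilis

Character polarity is set by the outgroup: the derived state is whichever differs from the outgroup's state, so for C2, C5 the derived state is '0', and for the remaining characters it is '1'.
Only Leptoilis and Meroyx show the derived state '1' for C1, supporting them as a clade.
C2 (derived state '0') is shared by Bryoilis and Ichnellus — a synapomorphy uniting that clade.
Only Leptoilis, Meroax, Meroyx, and Theryx show the derived state '1' for C3, supporting them as a clade.
C4 (derived state '1') is shared by Leptoilis, Meroyx, and Theryx — a synapomorphy uniting that clade.
C5 (derived state '0') is shared by all ingroup taxa — unites the whole ingroup.
Most parsimonious ingroup topology: ((Ichnellus,Bryoilis),(((Meroyx,Leptoilis),Theryx),Meroax)).
Ichnellus and Bryoilis form a cherry on this tree, so they are sister taxa.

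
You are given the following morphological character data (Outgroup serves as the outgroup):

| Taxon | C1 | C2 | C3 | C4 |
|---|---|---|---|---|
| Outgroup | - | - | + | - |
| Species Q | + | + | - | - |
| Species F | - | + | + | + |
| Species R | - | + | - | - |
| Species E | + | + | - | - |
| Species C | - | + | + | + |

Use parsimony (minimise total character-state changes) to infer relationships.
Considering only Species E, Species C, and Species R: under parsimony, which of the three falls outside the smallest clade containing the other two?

Species C

Character polarity is set by the outgroup: the derived state is whichever differs from the outgroup's state, so for C3 the derived state is '-', and for the remaining characters it is '+'.
C1 (derived state '+') is shared by Species E and Species Q — a synapomorphy uniting that clade.
C2 (derived state '+') is shared by all ingroup taxa — unites the whole ingroup.
Only Species E, Species Q, and Species R show the derived state '-' for C3, supporting them as a clade.
Only Species C and Species F show the derived state '+' for C4, supporting them as a clade.
Most parsimonious ingroup topology: (((Species Q,Species E),Species R),(Species F,Species C)).
Species R and Species E share a more recent common ancestor with each other than either does with Species C, so Species C is the least closely related of the three.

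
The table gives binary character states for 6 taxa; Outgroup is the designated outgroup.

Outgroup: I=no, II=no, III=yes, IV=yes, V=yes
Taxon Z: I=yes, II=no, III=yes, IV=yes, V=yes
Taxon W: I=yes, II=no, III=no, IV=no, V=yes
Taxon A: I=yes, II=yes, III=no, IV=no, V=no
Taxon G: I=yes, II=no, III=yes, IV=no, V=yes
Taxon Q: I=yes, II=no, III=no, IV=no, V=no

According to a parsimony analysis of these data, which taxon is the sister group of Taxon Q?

Taxon A

Character polarity is set by the outgroup: the derived state is whichever differs from the outgroup's state, so for III, IV, V the derived state is 'no', and for the remaining characters it is 'yes'.
I (derived state 'yes') is shared by all ingroup taxa — unites the whole ingroup.
II: derived state 'yes' in Taxon A only — an autapomorphy, so it tells us nothing about relationships among taxa.
Only Taxon A, Taxon Q, and Taxon W show the derived state 'no' for III, supporting them as a clade.
IV (derived state 'no') is shared by Taxon A, Taxon G, Taxon Q, and Taxon W — a synapomorphy uniting that clade.
Only Taxon A and Taxon Q show the derived state 'no' for V, supporting them as a clade.
Most parsimonious ingroup topology: (Taxon Z,((Taxon W,(Taxon A,Taxon Q)),Taxon G)).
Taxon Q and Taxon A form a cherry on this tree, so they are sister taxa.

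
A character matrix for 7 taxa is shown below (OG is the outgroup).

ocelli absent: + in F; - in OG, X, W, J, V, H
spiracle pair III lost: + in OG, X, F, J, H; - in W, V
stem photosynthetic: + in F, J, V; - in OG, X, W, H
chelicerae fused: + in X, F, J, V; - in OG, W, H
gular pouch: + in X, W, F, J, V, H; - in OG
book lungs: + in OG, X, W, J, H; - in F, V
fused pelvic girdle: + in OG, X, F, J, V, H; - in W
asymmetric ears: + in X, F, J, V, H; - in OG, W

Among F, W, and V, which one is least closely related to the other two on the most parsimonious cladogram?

W

Character polarity is set by the outgroup: the derived state is whichever differs from the outgroup's state, so for spiracle pair III lost, book lungs, fused pelvic girdle the derived state is '-', and for the remaining characters it is '+'.
ocelli absent: derived state '+' in F only — an autapomorphy, so it tells us nothing about relationships among taxa.
spiracle pair III lost (state '-') occurs in V and W but conflicts with the nesting implied by the other characters — most parsimoniously interpreted as homoplasy.
Only F, J, and V show the derived state '+' for stem photosynthetic, supporting them as a clade.
chelicerae fused: derived state '+' in F, J, V, and X only — synapomorphy for {F, J, V, X}.
gular pouch (derived state '+') is shared by all ingroup taxa — unites the whole ingroup.
book lungs: derived state '-' in F and V only — synapomorphy for {F, V}.
fused pelvic girdle: derived state '-' in W only — an autapomorphy, so it tells us nothing about relationships among taxa.
Only F, H, J, V, and X show the derived state '+' for asymmetric ears, supporting them as a clade.
Most parsimonious ingroup topology: (((X,((F,V),J)),H),W).
V and F share a more recent common ancestor with each other than either does with W, so W is the least closely related of the three.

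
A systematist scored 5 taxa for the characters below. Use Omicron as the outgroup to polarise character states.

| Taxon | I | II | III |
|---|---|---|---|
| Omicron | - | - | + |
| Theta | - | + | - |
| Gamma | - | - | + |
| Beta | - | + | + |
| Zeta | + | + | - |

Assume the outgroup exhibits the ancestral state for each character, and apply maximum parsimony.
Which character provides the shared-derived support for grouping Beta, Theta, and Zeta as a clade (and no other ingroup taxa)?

Character polarity is set by the outgroup: the derived state is whichever differs from the outgroup's state, so for III the derived state is '-', and for the remaining characters it is '+'.
I (derived state '+') is unique to Zeta (autapomorphy; uninformative for grouping).
II: derived state '+' in Beta, Theta, and Zeta only — synapomorphy for {Beta, Theta, Zeta}.
Only Theta and Zeta show the derived state '-' for III, supporting them as a clade.
Most parsimonious ingroup topology: (((Theta,Zeta),Beta),Gamma).
The clade {Beta, Theta, Zeta} is supported by II: its derived state '+' occurs in exactly those taxa and in no other taxon (including the outgroup).

II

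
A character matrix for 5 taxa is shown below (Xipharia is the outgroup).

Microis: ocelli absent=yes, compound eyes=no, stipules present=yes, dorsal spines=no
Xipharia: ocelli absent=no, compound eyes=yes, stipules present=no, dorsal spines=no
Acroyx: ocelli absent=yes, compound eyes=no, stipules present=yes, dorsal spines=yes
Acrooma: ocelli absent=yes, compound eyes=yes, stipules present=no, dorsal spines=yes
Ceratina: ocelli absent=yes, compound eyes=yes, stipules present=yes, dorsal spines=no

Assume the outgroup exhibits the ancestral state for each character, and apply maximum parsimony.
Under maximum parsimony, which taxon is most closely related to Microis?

Acroyx

Character polarity is set by the outgroup: the derived state is whichever differs from the outgroup's state, so for compound eyes the derived state is 'no', and for the remaining characters it is 'yes'.
All ingroup taxa share the derived state 'yes' for ocelli absent; it defines the ingroup but does not resolve relationships within it.
compound eyes (derived state 'no') is shared by Acroyx and Microis — a synapomorphy uniting that clade.
Only Acroyx, Ceratina, and Microis show the derived state 'yes' for stipules present, supporting them as a clade.
dorsal spines (state 'yes') occurs in Acrooma and Acroyx but conflicts with the nesting implied by the other characters — most parsimoniously interpreted as homoplasy.
Most parsimonious ingroup topology: ((Ceratina,(Microis,Acroyx)),Acrooma).
Microis and Acroyx form a cherry on this tree, so they are sister taxa.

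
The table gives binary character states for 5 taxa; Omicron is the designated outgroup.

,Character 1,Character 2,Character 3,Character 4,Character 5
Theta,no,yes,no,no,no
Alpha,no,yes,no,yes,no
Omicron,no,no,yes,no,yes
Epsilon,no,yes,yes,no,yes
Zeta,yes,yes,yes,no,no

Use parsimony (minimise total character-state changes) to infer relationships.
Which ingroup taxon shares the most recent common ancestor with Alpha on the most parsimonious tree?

Theta

Character polarity is set by the outgroup: the derived state is whichever differs from the outgroup's state, so for Character 3, Character 5 the derived state is 'no', and for the remaining characters it is 'yes'.
Character 1: derived state 'yes' in Zeta only — an autapomorphy, so it tells us nothing about relationships among taxa.
Character 2 (derived state 'yes') is shared by all ingroup taxa — unites the whole ingroup.
Only Alpha and Theta show the derived state 'no' for Character 3, supporting them as a clade.
Character 4: derived state 'yes' in Alpha only — an autapomorphy, so it tells us nothing about relationships among taxa.
Character 5: derived state 'no' in Alpha, Theta, and Zeta only — synapomorphy for {Alpha, Theta, Zeta}.
Most parsimonious ingroup topology: (((Theta,Alpha),Zeta),Epsilon).
Alpha and Theta form a cherry on this tree, so they are sister taxa.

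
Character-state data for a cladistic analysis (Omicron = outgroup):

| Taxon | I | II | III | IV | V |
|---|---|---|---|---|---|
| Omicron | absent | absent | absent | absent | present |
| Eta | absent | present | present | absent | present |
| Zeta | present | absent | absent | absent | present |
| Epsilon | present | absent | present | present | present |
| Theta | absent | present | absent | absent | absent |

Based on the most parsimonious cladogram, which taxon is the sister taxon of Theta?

Eta

Character polarity is set by the outgroup: the derived state is whichever differs from the outgroup's state, so for V the derived state is 'absent', and for the remaining characters it is 'present'.
Only Epsilon and Zeta show the derived state 'present' for I, supporting them as a clade.
II: derived state 'present' in Eta and Theta only — synapomorphy for {Eta, Theta}.
III (state 'present') occurs in Epsilon and Eta but conflicts with the nesting implied by the other characters — most parsimoniously interpreted as homoplasy.
IV (derived state 'present') is unique to Epsilon (autapomorphy; uninformative for grouping).
V (derived state 'absent') is unique to Theta (autapomorphy; uninformative for grouping).
Most parsimonious ingroup topology: ((Eta,Theta),(Zeta,Epsilon)).
Theta and Eta form a cherry on this tree, so they are sister taxa.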